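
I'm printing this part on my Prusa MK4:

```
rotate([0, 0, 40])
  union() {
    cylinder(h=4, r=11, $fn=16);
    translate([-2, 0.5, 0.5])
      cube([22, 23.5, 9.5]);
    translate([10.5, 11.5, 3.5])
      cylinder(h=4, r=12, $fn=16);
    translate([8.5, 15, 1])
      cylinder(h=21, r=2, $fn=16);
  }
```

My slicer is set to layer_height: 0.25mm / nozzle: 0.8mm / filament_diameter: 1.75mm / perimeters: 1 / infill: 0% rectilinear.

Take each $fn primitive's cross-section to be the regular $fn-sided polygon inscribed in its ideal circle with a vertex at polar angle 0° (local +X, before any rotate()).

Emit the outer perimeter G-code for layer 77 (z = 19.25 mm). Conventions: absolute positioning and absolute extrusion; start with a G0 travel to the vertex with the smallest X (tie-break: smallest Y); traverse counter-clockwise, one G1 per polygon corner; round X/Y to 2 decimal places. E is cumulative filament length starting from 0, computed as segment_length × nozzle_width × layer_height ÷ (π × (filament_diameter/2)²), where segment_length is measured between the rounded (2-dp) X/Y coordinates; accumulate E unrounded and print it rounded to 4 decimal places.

G0 X-5.12 Y17.13 Z19.25
G1 X-5.04 Y16.35 E0.0652
G1 X-4.66 Y15.67 E0.1300
G1 X-4.05 Y15.18 E0.1950
G1 X-3.30 Y14.96 E0.2600
G1 X-2.53 Y15.05 E0.3245
G1 X-1.84 Y15.42 E0.3896
G1 X-1.36 Y16.03 E0.4541
G1 X-1.14 Y16.78 E0.5191
G1 X-1.22 Y17.56 E0.5843
G1 X-1.60 Y18.24 E0.6491
G1 X-2.21 Y18.73 E0.7141
G1 X-2.96 Y18.95 E0.7791
G1 X-3.73 Y18.86 E0.8436
G1 X-4.42 Y18.49 E0.9087
G1 X-4.90 Y17.88 E0.9732
G1 X-5.12 Y17.13 E1.0382

At z = 19.25 mm: the cylinder is absent (z outside [0, 4]); the cube at (-2, 0.5) is absent (z outside [0.5, 10]); the cylinder at (10.5, 11.5) is not intersected at this z (z outside [3.5, 7.5]); the r=2 cylinder at (8.5, 15) gives a regular 16-gon of circumradius 2 (constant along its height); Merging all regions: only the r=2 cylinder at (8.5, 15) is present, so the union is just that shape — 1 connected region; (rotated 40° about Z; rotation is an isometry so areas/perimeters/island counts are preserved). The outline is a single polygon with 16 vertices. Extrusion per mm of travel: 0.8 × 0.25 / (π × 0.875²) = 0.083150. Accumulating E over each segment gives final E = 1.0382.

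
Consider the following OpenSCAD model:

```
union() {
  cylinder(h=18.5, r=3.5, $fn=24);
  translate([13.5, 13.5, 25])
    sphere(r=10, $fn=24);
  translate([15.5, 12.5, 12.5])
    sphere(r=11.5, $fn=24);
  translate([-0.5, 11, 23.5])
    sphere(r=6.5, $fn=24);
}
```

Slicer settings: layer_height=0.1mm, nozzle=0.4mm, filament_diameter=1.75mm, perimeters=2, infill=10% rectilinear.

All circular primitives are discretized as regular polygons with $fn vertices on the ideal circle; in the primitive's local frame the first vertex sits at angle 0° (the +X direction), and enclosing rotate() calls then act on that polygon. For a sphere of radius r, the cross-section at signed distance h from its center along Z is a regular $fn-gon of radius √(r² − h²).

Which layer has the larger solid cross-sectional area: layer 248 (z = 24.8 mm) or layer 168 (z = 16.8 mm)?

layer 248 (z = 24.8 mm)

Layer 248 (z = 24.8): the cylinder is absent (z outside [0, 18.5]); the sphere at (13.5, 13.5): section is a regular 24-gon, circumradius = √(r²−h²) = √(10²−0.2²) = 9.998 (area = (24/2)·9.998²·sin(360°/24) = 310.46 mm²); the sphere at (15.5, 12.5) is absent (|z−center|=12.300 > r=11.5); the sphere at (-0.5, 11): section is a regular 24-gon, circumradius = √(r²−h²) = √(6.5²−1.3²) = 6.369 (area = (24/2)·6.369²·sin(360°/24) = 125.97 mm²); Merging all regions: the regions partially overlap — summed areas 436.43 mm² minus the doubly-counted overlap 10.64 mm² gives 425.79 mm² — area = 425.79 mm². So its area = 425.79 mm². Layer 168 (z = 16.8): the r=3.5 cylinder gives a regular 24-gon of circumradius 3.5 (constant along its height) (area = (24/2)·3.500²·sin(360°/24) = 38.05 mm²); the sphere at (13.5, 13.5): section is a regular 24-gon, circumradius = √(r²−h²) = √(10²−8.2²) = 5.724 (area = (24/2)·5.724²·sin(360°/24) = 101.75 mm²); the r=11.5 sphere at (15.5, 12.5) contributes a regular 24-gon of circumradius √(11.5²−4.3²) = 10.666 (area = (24/2)·10.666²·sin(360°/24) = 353.32 mm²); the sphere at (-0.5, 11) is not intersected at this z (|z−center|=6.700 > r=6.5); Combining (union): the regions partially overlap — summed areas 493.11 mm² minus the doubly-counted overlap 101.75 mm² gives 391.37 mm² — area = 391.37 mm². So its area = 391.37 mm². Layer 248 is larger (425.79 vs 391.37 mm²).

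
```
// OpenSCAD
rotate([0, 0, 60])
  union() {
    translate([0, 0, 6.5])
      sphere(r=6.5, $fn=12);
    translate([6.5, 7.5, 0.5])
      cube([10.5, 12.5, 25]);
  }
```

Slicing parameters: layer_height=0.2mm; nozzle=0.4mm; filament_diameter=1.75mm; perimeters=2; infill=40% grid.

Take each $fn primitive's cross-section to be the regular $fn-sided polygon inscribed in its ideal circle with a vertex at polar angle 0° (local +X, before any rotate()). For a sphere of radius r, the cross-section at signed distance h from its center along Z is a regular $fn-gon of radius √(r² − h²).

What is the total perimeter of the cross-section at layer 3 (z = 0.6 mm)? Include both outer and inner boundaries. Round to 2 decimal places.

At z = 0.6 mm: the r=6.5 sphere slices to a regular 12-gon of circumradius 2.728 (√(r²−h²) with h=5.9 from center) (perimeter = 2·12·2.728·sin(180°/12) = 16.94 mm); the 10.5×12.5 cube at (6.5, 7.5) contributes its full rectangle (perimeter 46.00 mm); Combining (union): the 2 present regions are separate (no shared area or edge), so areas and boundary lengths simply add and each stays a separate island — boundary = 62.94 mm; (rotated 60° about Z; rotation is an isometry so areas/perimeters/island counts are preserved). Overall, the cross-section has 2 separate islands. Total boundary length (outer) = 62.94 mm.

62.94 mm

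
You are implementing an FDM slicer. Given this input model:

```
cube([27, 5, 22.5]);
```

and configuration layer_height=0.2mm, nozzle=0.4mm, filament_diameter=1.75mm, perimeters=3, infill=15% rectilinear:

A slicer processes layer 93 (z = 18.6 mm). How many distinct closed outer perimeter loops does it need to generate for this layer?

1

At z = 18.6 mm: the cube (footprint 27×5) is included at this height. The result has 1 disconnected region.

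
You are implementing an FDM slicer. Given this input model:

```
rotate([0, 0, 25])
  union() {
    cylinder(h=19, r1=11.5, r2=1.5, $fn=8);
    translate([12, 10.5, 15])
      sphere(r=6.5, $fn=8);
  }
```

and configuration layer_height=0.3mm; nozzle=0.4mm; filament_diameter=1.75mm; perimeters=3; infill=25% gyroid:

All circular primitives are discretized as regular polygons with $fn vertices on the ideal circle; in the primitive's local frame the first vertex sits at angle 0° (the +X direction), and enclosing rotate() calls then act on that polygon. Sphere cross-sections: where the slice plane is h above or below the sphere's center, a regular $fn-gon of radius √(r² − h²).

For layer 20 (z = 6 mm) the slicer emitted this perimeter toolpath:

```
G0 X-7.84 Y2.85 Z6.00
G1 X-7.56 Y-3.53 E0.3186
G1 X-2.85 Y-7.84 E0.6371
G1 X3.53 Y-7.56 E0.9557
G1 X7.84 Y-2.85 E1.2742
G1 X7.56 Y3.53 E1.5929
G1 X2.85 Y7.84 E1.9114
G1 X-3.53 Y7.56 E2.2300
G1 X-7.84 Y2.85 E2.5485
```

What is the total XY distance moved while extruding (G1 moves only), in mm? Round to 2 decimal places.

Sum the Euclidean lengths of each G1 segment: total = 51.08 mm.

51.08 mm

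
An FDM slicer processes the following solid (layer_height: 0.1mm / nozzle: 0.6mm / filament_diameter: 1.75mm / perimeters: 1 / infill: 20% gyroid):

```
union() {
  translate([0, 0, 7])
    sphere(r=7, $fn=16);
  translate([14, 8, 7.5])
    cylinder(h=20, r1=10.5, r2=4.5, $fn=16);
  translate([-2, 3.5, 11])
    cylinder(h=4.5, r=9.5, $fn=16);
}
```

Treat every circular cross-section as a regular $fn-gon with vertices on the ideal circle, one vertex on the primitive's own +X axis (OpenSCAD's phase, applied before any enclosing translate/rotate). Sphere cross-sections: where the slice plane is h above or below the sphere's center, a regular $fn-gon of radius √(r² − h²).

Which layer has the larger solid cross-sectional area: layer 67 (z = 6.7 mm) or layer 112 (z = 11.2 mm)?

layer 112 (z = 11.2 mm)

Layer 67 (z = 6.7): the r=7 sphere slices to a regular 16-gon of circumradius 6.994 (√(r²−h²) with h=0.3 from center) (area = (16/2)·6.994²·sin(360°/16) = 149.74 mm²); the cone at (14, 8) is not intersected at this z (z outside [7.5, 27.5]); the cylinder at (-2, 3.5) does not reach this height (z outside [11, 15.5]); Merging all regions: only the r=7 sphere is present, so the union is just that shape — area = 149.74 mm². So its area = 149.74 mm². Layer 112 (z = 11.2): the r=7 sphere slices to a regular 16-gon of circumradius 5.600 (√(r²−h²) with h=4.2 from center) (area = (16/2)·5.600²·sin(360°/16) = 96.01 mm²); the cone at (14, 8) (r1=10.5→r2=4.5) has section circumradius 9.390 here — a regular 16-gon (area = (16/2)·9.390²·sin(360°/16) = 269.94 mm²); the r=9.5 cylinder at (-2, 3.5) gives a regular 16-gon of circumradius 9.5 (constant along its height) (area = (16/2)·9.500²·sin(360°/16) = 276.30 mm²); Merging all regions: the regions partially overlap — summed areas 642.24 mm² minus the doubly-counted overlap 106.97 mm² gives 535.27 mm² — area = 535.27 mm². So its area = 535.27 mm². Layer 112 is larger (535.27 vs 149.74 mm²).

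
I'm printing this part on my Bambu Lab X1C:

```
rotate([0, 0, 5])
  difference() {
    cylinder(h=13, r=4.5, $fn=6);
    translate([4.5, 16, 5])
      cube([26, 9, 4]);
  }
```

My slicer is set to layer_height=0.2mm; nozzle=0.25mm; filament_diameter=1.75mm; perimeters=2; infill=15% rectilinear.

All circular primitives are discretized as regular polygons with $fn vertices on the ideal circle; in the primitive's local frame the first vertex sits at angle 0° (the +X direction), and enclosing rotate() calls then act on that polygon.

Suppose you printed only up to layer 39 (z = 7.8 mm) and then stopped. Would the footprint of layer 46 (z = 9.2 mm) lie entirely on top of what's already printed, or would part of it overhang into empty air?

Compare the two slices. At z = 7.8: the cylinder: section is a regular 6-gon, circumradius r=4.5 (area = (6/2)·4.500²·sin(360°/6) = 52.61 mm²); the cube at (4.5, 16) (footprint 26×9) is included at this height (area 234.00 mm²); After the difference (first − rest): starting from the r=4.5 cylinder (52.61 mm²), the 26×9 cube at (4.5, 16) misses the remaining region (no effect) — area = 52.61 mm²; (whole slice rotated 5° about Z — lengths, areas and connectivity unchanged). At z = 9.2: the cylinder: section is a regular 6-gon, circumradius r=4.5 (area = (6/2)·4.500²·sin(360°/6) = 52.61 mm²); the cube at (4.5, 16) is absent (z outside [5, 9]); After the difference (first − rest): none of the subtracted shapes is present at this height, so the r=4.5 cylinder is unchanged — area = 52.61 mm²; (rotated 5° about Z; rotation is an isometry so areas/perimeters/island counts are preserved). Checking containment: the cross-section at z = 9.2 is a subset of the cross-section at z = 7.8.

entirely on top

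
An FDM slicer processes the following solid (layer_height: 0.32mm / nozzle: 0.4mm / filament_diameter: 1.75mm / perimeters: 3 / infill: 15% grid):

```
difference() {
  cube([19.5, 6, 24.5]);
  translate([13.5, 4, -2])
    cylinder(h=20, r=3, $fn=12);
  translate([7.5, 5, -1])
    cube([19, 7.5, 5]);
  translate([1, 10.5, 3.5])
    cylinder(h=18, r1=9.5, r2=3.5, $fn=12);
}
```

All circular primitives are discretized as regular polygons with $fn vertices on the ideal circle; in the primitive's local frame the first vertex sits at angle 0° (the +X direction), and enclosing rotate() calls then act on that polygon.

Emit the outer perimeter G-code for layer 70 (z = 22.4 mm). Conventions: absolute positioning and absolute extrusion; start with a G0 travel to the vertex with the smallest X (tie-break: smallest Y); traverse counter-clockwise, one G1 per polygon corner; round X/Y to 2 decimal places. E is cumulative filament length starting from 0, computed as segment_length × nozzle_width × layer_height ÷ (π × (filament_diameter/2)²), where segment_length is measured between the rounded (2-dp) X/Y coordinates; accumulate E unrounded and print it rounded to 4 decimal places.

At z = 22.4 mm: the cube is present — its section is the full 19.5×6 rectangle; the cylinder at (13.5, 4) does not reach this height (z outside [-2, 18]); the cube at (7.5, 5) does not reach this height (z outside [-1, 4]); the cone at (1, 10.5) is absent (z outside [3.5, 21.5]); Taking the first minus the rest: none of the subtracted shapes is present at this height, so the 19.5×6 cube is unchanged — 1 connected region. The outline is a single polygon with 4 vertices. Extrusion per mm of travel: 0.4 × 0.32 / (π × 0.875²) = 0.053216. Accumulating E over each segment gives final E = 2.7140.

G0 X0.00 Y0.00 Z22.40
G1 X19.50 Y0.00 E1.0377
G1 X19.50 Y6.00 E1.3570
G1 X0.00 Y6.00 E2.3947
G1 X0.00 Y0.00 E2.7140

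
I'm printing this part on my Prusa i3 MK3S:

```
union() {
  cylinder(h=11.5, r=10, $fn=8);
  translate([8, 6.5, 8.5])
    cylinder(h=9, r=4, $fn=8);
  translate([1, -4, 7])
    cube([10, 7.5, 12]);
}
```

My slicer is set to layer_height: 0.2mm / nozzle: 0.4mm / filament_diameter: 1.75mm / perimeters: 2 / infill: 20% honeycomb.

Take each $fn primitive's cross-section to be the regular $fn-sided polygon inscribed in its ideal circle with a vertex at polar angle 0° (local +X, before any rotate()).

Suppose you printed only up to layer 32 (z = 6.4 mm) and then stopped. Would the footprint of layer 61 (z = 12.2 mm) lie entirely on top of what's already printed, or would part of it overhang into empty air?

part overhangs

Compare the two slices. At z = 6.4: the cylinder: section is a regular 8-gon, circumradius r=10 (area = (8/2)·10.000²·sin(360°/8) = 282.84 mm²); the cylinder at (8, 6.5) is not intersected at this z (z outside [8.5, 17.5]); the cube at (1, -4) is not intersected at this z (z outside [7, 19]); Merging all regions: only the r=10 cylinder is present, so the union is just that shape — area = 282.84 mm². At z = 12.2: the cylinder does not reach this height (z outside [0, 11.5]); the r=4 cylinder at (8, 6.5) contributes a regular 8-gon of circumradius 4 (area = (8/2)·4.000²·sin(360°/8) = 45.25 mm²); the cube at (1, -4) is present — its section is the full 10×7.5 rectangle (area 75.00 mm²); Merging all regions: the regions partially overlap — summed areas 120.25 mm² minus the doubly-counted overlap 2.41 mm² gives 117.84 mm² — area = 117.84 mm². Checking containment: at z = 12.2 the cross-section extends beyond the z = 6.4 cross-section by about 43.12 mm².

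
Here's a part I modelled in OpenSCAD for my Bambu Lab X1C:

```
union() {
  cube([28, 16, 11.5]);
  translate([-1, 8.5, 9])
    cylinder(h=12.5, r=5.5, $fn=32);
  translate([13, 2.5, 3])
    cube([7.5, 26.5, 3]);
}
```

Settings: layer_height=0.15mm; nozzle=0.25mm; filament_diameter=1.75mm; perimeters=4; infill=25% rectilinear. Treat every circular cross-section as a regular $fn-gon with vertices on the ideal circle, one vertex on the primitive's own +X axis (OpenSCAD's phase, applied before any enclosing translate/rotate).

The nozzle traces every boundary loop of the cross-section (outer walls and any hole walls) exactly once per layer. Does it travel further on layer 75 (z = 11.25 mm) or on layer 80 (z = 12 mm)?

layer 75 (z = 11.25 mm)

Layer 75 (z = 11.25): the 28×16 cube contributes its full rectangle (perimeter 88.00 mm); the r=5.5 cylinder at (-1, 8.5) gives a regular 32-gon of circumradius 5.5 (constant along its height) (perimeter = 2·32·5.500·sin(180°/32) = 34.50 mm); the cube at (13, 2.5) is not intersected at this z (z outside [3, 6]); Taking the union: the regions partially overlap (shared area 36.31 mm²), so the edge portions inside another operand are dropped and the merged outline is re-measured after clipping — boundary = 96.46 mm. So its perimeter = 96.46 mm. Layer 80 (z = 12): the cube is not intersected at this z (z outside [0, 11.5]); the cylinder at (-1, 8.5): section is a regular 32-gon, circumradius r=5.5 (perimeter = 2·32·5.500·sin(180°/32) = 34.50 mm); the cube at (13, 2.5) is not intersected at this z (z outside [3, 6]); Combining (union): only the r=5.5 cylinder at (-1, 8.5) is present, so the union is just that shape — boundary = 34.50 mm. So its perimeter = 34.50 mm. Layer 75 is larger (96.46 vs 34.50 mm).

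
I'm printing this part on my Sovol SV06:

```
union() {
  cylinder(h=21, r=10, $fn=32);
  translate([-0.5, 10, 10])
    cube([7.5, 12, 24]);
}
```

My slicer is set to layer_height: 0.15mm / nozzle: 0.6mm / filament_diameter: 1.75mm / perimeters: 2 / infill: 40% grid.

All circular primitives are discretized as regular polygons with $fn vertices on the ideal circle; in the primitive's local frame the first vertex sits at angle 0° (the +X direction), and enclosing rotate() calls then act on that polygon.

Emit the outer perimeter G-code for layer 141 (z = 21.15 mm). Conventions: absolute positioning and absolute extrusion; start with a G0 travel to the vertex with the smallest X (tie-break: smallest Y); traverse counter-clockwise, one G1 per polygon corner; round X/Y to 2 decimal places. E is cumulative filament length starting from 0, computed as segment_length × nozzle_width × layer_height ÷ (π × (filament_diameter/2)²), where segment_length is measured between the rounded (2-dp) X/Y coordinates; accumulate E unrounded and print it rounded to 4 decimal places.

At z = 21.15 mm: the cylinder does not reach this height (z outside [0, 21]); the cube at (-0.5, 10) (footprint 7.5×12) is included at this height; Combining (union): only the 7.5×12 cube at (-0.5, 10) is present, so the union is just that shape — 1 connected region. The outline is a single polygon with 4 vertices. Extrusion per mm of travel: 0.6 × 0.15 / (π × 0.875²) = 0.037418. Accumulating E over each segment gives final E = 1.4593.

G0 X-0.50 Y10.00 Z21.15
G1 X7.00 Y10.00 E0.2806
G1 X7.00 Y22.00 E0.7296
G1 X-0.50 Y22.00 E1.0103
G1 X-0.50 Y10.00 E1.4593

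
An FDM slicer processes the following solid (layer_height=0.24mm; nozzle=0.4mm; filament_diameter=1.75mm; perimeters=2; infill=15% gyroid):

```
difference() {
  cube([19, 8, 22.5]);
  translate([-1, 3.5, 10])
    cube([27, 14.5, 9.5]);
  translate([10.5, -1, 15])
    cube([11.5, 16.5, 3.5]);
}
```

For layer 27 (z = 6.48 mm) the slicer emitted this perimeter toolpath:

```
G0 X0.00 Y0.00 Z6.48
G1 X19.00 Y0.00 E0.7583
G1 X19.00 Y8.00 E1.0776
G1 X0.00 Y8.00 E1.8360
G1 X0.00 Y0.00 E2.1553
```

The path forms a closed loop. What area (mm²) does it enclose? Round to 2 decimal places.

152.00 mm²

Apply the shoelace formula to the sequence of (X, Y) vertices; enclosed area = 152.00 mm².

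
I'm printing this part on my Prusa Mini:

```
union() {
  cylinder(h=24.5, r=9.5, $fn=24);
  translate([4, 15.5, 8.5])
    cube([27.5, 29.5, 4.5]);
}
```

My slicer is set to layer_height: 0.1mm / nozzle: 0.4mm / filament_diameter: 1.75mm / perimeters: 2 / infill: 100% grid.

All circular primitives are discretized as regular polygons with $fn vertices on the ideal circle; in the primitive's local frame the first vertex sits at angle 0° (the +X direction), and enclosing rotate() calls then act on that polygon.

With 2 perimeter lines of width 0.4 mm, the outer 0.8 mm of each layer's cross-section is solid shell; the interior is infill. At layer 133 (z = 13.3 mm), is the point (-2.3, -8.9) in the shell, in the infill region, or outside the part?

At z = 13.3 mm: the cylinder: section is a regular 24-gon, circumradius r=9.5; the cube at (4, 15.5) is absent (z outside [8.5, 13]); Taking the union: only the r=9.5 cylinder is present, so the union is just that shape — 1 connected region. Overall, the cross-section is a single solid region. The nearest boundary edge runs (-2.46, -9.18)→(-0.00, -9.50); distance from the point to it = 0.29 mm. The point is inside the cross-section, 0.29 mm from the nearest boundary — within the 0.8 mm shell band (2 × 0.4).

shell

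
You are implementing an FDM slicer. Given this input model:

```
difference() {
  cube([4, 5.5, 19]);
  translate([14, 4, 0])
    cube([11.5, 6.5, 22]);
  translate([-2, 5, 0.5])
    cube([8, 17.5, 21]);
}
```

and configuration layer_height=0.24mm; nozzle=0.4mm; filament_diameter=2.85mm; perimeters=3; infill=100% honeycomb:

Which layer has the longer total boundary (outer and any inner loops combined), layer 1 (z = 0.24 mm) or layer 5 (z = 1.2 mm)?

Layer 1 (z = 0.24): the cube is present — its section is the full 4×5.5 rectangle (perimeter 19.00 mm); the 11.5×6.5 cube at (14, 4) contributes its full rectangle (perimeter 36.00 mm); the cube at (-2, 5) is not intersected at this z (z outside [0.5, 21.5]); Taking the first minus the rest: starting from the 4×5.5 cube, the 11.5×6.5 cube at (14, 4) misses the remaining region (no effect) — boundary = 19.00 mm. So its perimeter = 19.00 mm. Layer 5 (z = 1.2): the cube (footprint 4×5.5) is included at this height (perimeter 19.00 mm); the 11.5×6.5 cube at (14, 4) contributes its full rectangle (perimeter 36.00 mm); the cube at (-2, 5) is present — its section is the full 8×17.5 rectangle (perimeter 51.00 mm); Taking the first minus the rest: starting from the 4×5.5 cube, the 11.5×6.5 cube at (14, 4) misses the remaining region (no effect); the 8×17.5 cube at (-2, 5) partially overlaps it — only the 2.00 mm² overlap (of its 140.00 mm²) is removed, clipping the outline — boundary = 18.00 mm. So its perimeter = 18.00 mm. Layer 1 is larger (19.00 vs 18.00 mm).

layer 1 (z = 0.24 mm)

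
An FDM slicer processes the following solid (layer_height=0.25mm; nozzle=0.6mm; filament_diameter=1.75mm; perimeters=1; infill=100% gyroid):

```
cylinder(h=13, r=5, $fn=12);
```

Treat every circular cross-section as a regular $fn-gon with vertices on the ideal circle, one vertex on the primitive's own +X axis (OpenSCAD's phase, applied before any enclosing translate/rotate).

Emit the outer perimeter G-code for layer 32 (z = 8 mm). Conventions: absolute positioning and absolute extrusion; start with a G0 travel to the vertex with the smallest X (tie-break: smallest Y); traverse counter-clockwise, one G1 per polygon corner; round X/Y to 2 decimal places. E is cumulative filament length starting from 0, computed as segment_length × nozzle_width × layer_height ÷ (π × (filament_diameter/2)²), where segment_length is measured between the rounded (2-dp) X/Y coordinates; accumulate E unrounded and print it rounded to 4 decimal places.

At z = 8 mm: the r=5 cylinder contributes a regular 12-gon of circumradius 5. The outline is a single polygon with 12 vertices. Extrusion per mm of travel: 0.6 × 0.25 / (π × 0.875²) = 0.062363. Accumulating E over each segment gives final E = 1.9369.

G0 X-5.00 Y0.00 Z8.00
G1 X-4.33 Y-2.50 E0.1614
G1 X-2.50 Y-4.33 E0.3228
G1 X0.00 Y-5.00 E0.4842
G1 X2.50 Y-4.33 E0.6456
G1 X4.33 Y-2.50 E0.8070
G1 X5.00 Y0.00 E0.9684
G1 X4.33 Y2.50 E1.1298
G1 X2.50 Y4.33 E1.2912
G1 X0.00 Y5.00 E1.4526
G1 X-2.50 Y4.33 E1.6140
G1 X-4.33 Y2.50 E1.7754
G1 X-5.00 Y0.00 E1.9369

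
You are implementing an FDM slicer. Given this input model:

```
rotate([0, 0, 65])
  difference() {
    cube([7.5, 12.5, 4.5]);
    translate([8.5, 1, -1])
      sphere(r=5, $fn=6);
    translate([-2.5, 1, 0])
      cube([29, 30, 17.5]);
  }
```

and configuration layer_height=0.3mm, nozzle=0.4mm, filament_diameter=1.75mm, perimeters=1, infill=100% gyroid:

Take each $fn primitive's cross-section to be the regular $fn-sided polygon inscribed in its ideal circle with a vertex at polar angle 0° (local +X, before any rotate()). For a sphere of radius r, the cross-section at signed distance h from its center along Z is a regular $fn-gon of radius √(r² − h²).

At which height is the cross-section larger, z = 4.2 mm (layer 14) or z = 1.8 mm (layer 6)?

Layer 14 (z = 4.2): the 7.5×12.5 cube contributes its full rectangle (area 93.75 mm²); the sphere at (8.5, 1) is absent (|z−center|=5.200 > r=5); the 29×30 cube at (-2.5, 1) contributes its full rectangle (area 870.00 mm²); Subtracting the remaining from the first: starting from the 7.5×12.5 cube (93.75 mm²), the 29×30 cube at (-2.5, 1) partially overlaps it — only the 86.25 mm² overlap (of its 870.00 mm²) is removed, clipping the outline — area = 7.50 mm²; (rotated 65° about Z; rotation is an isometry so areas/perimeters/island counts are preserved). So its area = 7.50 mm². Layer 6 (z = 1.8): the 7.5×12.5 cube contributes its full rectangle (area 93.75 mm²); the r=5 sphere at (8.5, 1) contributes a regular 6-gon of circumradius √(5²−2.8²) = 4.142 (area = (6/2)·4.142²·sin(360°/6) = 44.58 mm²); the cube at (-2.5, 1) is present — its section is the full 29×30 rectangle (area 870.00 mm²); Subtracting the remaining from the first: starting from the 7.5×12.5 cube (93.75 mm²), the r=5 sphere at (8.5, 1) partially overlaps it — only the 10.41 mm² overlap (of its 44.58 mm²) is removed, clipping the outline; the 29×30 cube at (-2.5, 1) partially overlaps it — only the 78.69 mm² overlap (of its 870.00 mm²) is removed, clipping the outline — area = 4.65 mm²; (rotated 65° about Z; rotation is an isometry so areas/perimeters/island counts are preserved). So its area = 4.65 mm². Layer 14 is larger (7.50 vs 4.65 mm²).

layer 14 (z = 4.2 mm)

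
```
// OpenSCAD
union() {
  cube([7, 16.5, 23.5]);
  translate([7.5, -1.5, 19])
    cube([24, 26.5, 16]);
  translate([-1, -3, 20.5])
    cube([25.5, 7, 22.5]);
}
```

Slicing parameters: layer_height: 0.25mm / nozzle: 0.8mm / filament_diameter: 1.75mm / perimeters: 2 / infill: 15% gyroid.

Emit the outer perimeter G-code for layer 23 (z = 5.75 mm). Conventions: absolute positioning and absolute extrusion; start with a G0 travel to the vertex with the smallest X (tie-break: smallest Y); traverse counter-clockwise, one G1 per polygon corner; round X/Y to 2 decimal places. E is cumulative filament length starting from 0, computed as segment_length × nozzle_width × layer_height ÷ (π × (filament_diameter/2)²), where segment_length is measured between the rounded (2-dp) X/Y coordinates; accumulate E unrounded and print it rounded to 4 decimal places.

At z = 5.75 mm: the 7×16.5 cube contributes its full rectangle; the cube at (7.5, -1.5) is not intersected at this z (z outside [19, 35]); the cube at (-1, -3) is absent (z outside [20.5, 43]); Combining (union): only the 7×16.5 cube is present, so the union is just that shape — 1 connected region. The outline is a single polygon with 4 vertices. Extrusion per mm of travel: 0.8 × 0.25 / (π × 0.875²) = 0.083150. Accumulating E over each segment gives final E = 3.9081.

G0 X0.00 Y0.00 Z5.75
G1 X7.00 Y0.00 E0.5821
G1 X7.00 Y16.50 E1.9540
G1 X0.00 Y16.50 E2.5361
G1 X0.00 Y0.00 E3.9081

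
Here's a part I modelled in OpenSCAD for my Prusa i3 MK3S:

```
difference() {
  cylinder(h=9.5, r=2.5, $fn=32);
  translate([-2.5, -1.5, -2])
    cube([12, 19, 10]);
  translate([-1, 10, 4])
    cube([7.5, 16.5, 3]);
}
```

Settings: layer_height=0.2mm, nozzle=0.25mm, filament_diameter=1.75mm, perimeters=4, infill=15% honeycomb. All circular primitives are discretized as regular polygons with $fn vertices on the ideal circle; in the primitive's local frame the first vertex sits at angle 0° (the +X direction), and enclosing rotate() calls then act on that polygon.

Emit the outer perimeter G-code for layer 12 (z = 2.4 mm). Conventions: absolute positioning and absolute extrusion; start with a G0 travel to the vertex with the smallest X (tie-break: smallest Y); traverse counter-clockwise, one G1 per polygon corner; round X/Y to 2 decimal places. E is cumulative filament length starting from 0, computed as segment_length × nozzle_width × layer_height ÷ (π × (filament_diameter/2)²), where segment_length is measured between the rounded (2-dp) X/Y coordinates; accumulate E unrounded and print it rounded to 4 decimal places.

At z = 2.4 mm: the r=2.5 cylinder contributes a regular 32-gon of circumradius 2.5; the 12×19 cube at (-2.5, -1.5) contributes its full rectangle; the cube at (-1, 10) does not reach this height (z outside [4, 7]); Subtracting the remaining from the first: starting from the r=2.5 cylinder, the 12×19 cube at (-2.5, -1.5) partially overlaps it — only the 16.75 mm² overlap (of its 228.00 mm²) is removed, clipping the outline — 1 connected region. The outline is a single polygon with 11 vertices. Extrusion per mm of travel: 0.25 × 0.2 / (π × 0.875²) = 0.020788. Accumulating E over each segment gives final E = 0.1787.

G0 X-1.99 Y-1.50 Z2.40
G1 X-1.77 Y-1.77 E0.0072
G1 X-1.39 Y-2.08 E0.0174
G1 X-0.96 Y-2.31 E0.0276
G1 X-0.49 Y-2.45 E0.0378
G1 X0.00 Y-2.50 E0.0480
G1 X0.49 Y-2.45 E0.0582
G1 X0.96 Y-2.31 E0.0684
G1 X1.39 Y-2.08 E0.0786
G1 X1.77 Y-1.77 E0.0888
G1 X1.99 Y-1.50 E0.0960
G1 X-1.99 Y-1.50 E0.1787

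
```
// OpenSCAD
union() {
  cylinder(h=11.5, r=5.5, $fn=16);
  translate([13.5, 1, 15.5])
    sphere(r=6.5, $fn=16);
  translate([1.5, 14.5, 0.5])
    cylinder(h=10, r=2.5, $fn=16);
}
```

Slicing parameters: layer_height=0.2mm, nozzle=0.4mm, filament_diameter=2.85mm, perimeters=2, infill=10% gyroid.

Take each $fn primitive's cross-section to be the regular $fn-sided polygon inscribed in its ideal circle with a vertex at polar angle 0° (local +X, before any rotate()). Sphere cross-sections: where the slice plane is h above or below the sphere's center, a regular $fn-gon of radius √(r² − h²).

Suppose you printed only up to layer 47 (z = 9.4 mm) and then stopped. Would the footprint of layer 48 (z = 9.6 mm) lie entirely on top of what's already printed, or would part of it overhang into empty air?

Compare the two slices. At z = 9.4: the cylinder: section is a regular 16-gon, circumradius r=5.5 (area = (16/2)·5.500²·sin(360°/16) = 92.61 mm²); the r=6.5 sphere at (13.5, 1) contributes a regular 16-gon of circumradius √(6.5²−6.1²) = 2.245 (area = (16/2)·2.245²·sin(360°/16) = 15.43 mm²); the cylinder at (1.5, 14.5): section is a regular 16-gon, circumradius r=2.5 (area = (16/2)·2.500²·sin(360°/16) = 19.13 mm²); Merging all regions: the 3 present regions are separate (no shared area or edge), so areas and boundary lengths simply add and each stays a separate island — area = 127.17 mm². At z = 9.6: the cylinder: section is a regular 16-gon, circumradius r=5.5 (area = (16/2)·5.500²·sin(360°/16) = 92.61 mm²); the sphere at (13.5, 1): section is a regular 16-gon, circumradius = √(r²−h²) = √(6.5²−5.9²) = 2.728 (area = (16/2)·2.728²·sin(360°/16) = 22.78 mm²); the r=2.5 cylinder at (1.5, 14.5) contributes a regular 16-gon of circumradius 2.5 (area = (16/2)·2.500²·sin(360°/16) = 19.13 mm²); Merging all regions: the 3 present regions are separate (no shared area or edge), so areas and boundary lengths simply add and each stays a separate island — area = 134.52 mm². Checking containment: at z = 9.6 the cross-section extends beyond the z = 9.4 cross-section by about 7.35 mm².

part overhangs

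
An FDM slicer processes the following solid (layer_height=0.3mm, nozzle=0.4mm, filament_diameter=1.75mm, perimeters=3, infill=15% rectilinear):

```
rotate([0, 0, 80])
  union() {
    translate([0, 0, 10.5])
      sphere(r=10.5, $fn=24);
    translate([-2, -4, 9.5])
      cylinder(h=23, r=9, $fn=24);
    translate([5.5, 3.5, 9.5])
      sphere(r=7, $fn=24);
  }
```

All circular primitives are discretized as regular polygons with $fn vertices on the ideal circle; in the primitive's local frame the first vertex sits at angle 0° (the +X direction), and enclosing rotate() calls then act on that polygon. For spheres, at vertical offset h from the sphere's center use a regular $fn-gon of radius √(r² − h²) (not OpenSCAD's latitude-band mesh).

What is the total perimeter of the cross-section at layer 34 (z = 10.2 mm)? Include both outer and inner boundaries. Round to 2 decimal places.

At z = 10.2 mm: the sphere: section is a regular 24-gon, circumradius = √(r²−h²) = √(10.5²−0.3²) = 10.496 (perimeter = 2·24·10.496·sin(180°/24) = 65.76 mm); the r=9 cylinder at (-2, -4) gives a regular 24-gon of circumradius 9 (constant along its height) (perimeter = 2·24·9.000·sin(180°/24) = 56.39 mm); the r=7 sphere at (5.5, 3.5) contributes a regular 24-gon of circumradius √(7²−0.7²) = 6.965 (perimeter = 2·24·6.965·sin(180°/24) = 43.64 mm); Taking the union: the regions partially overlap (shared area 323.96 mm²), so the edge portions inside another operand are dropped and the merged outline is re-measured after clipping — boundary = 74.78 mm; (rotated 80° about Z; rotation is an isometry so areas/perimeters/island counts are preserved). Overall, the cross-section is a single solid region. Total boundary length (outer) = 74.78 mm.

74.78 mm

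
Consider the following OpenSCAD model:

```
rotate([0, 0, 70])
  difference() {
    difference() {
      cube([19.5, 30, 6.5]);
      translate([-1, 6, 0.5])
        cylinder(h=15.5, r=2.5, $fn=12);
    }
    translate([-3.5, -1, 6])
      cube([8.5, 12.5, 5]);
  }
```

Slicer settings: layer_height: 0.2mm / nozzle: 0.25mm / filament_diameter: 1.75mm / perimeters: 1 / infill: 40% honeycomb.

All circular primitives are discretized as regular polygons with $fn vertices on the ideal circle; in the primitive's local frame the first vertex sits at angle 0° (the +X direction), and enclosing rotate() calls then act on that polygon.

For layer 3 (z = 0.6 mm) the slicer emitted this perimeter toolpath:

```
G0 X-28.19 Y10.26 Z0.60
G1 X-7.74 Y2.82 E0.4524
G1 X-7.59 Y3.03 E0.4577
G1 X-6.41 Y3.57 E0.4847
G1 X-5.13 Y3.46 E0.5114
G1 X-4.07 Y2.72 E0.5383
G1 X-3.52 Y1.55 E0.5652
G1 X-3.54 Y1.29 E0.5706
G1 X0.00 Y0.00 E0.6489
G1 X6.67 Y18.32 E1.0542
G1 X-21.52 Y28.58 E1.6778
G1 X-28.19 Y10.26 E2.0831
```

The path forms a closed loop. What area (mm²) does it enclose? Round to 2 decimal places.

Apply the shoelace formula to the sequence of (X, Y) vertices; enclosed area = 580.21 mm².

580.21 mm²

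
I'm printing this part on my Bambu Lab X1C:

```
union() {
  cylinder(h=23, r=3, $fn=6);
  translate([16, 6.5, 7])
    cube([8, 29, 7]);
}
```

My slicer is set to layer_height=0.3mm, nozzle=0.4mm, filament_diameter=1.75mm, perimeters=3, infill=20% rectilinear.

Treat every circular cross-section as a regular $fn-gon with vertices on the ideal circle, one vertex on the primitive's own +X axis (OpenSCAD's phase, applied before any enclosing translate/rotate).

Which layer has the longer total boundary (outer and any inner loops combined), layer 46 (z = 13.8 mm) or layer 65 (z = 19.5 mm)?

Layer 46 (z = 13.8): the cylinder: section is a regular 6-gon, circumradius r=3 (perimeter = 2·6·3.000·sin(180°/6) = 18.00 mm); the cube at (16, 6.5) is present — its section is the full 8×29 rectangle (perimeter 74.00 mm); Merging all regions: the 2 present regions are separate (no shared area or edge), so areas and boundary lengths simply add and each stays a separate island — boundary = 92.00 mm. So its perimeter = 92.00 mm. Layer 65 (z = 19.5): the r=3 cylinder contributes a regular 6-gon of circumradius 3 (perimeter = 2·6·3.000·sin(180°/6) = 18.00 mm); the cube at (16, 6.5) is absent (z outside [7, 14]); Combining (union): only the r=3 cylinder is present, so the union is just that shape — boundary = 18.00 mm. So its perimeter = 18.00 mm. Layer 46 is larger (92.00 vs 18.00 mm).

layer 46 (z = 13.8 mm)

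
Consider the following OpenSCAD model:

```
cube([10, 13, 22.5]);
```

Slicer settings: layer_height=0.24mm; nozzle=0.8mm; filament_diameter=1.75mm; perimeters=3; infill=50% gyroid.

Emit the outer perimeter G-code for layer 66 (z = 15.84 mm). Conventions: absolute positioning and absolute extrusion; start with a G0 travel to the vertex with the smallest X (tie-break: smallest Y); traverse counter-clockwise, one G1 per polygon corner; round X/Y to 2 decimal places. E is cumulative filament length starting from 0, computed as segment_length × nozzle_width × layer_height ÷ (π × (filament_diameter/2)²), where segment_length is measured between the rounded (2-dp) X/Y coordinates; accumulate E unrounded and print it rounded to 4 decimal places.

At z = 15.84 mm: the 10×13 cube contributes its full rectangle. The outline is a single polygon with 4 vertices. Extrusion per mm of travel: 0.8 × 0.24 / (π × 0.875²) = 0.079824. Accumulating E over each segment gives final E = 3.6719.

G0 X0.00 Y0.00 Z15.84
G1 X10.00 Y0.00 E0.7982
G1 X10.00 Y13.00 E1.8360
G1 X0.00 Y13.00 E2.6342
G1 X0.00 Y0.00 E3.6719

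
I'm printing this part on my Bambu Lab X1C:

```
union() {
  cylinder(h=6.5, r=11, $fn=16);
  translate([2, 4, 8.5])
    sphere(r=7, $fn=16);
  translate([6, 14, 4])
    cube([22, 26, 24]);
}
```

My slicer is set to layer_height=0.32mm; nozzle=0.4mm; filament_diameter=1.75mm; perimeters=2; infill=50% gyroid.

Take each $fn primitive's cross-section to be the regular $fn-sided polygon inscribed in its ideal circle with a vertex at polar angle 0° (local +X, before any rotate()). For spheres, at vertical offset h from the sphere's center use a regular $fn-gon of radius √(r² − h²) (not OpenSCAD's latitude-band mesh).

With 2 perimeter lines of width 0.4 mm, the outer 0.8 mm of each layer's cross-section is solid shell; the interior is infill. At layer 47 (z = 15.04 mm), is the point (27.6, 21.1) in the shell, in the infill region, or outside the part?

At z = 15.04 mm: the cylinder does not reach this height (z outside [0, 6.5]); the r=7 sphere at (2, 4) contributes a regular 16-gon of circumradius √(7²−6.54²) = 2.496; the cube at (6, 14) (footprint 22×26) is included at this height; Combining (union): the 2 present regions are separate (no shared area or edge), so areas and boundary lengths simply add and each stays a separate island — 2 connected regions. Overall, the cross-section has 2 separate islands. The nearest boundary edge runs (28.00, 40.00)→(28.00, 14.00); distance from the point to it = 0.40 mm. (Shell/infill is judged within the island containing the point — the largest one.) The point is inside the cross-section, 0.40 mm from the nearest boundary — within the 0.8 mm shell band (2 × 0.4).

shell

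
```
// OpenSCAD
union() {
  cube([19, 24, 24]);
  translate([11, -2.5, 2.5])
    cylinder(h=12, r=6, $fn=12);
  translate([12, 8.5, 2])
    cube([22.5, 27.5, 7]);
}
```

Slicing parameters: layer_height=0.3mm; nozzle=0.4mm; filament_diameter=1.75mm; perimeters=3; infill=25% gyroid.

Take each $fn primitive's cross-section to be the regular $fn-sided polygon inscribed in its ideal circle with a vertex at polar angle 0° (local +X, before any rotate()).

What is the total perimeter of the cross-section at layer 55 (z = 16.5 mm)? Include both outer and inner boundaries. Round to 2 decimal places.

At z = 16.5 mm: the 19×24 cube contributes its full rectangle (perimeter 86.00 mm); the cylinder at (11, -2.5) does not reach this height (z outside [2.5, 14.5]); the cube at (12, 8.5) is absent (z outside [2, 9]); Combining (union): only the 19×24 cube is present, so the union is just that shape — boundary = 86.00 mm. Overall, the cross-section is a single solid region. Total boundary length (outer) = 86.00 mm.

86.00 mm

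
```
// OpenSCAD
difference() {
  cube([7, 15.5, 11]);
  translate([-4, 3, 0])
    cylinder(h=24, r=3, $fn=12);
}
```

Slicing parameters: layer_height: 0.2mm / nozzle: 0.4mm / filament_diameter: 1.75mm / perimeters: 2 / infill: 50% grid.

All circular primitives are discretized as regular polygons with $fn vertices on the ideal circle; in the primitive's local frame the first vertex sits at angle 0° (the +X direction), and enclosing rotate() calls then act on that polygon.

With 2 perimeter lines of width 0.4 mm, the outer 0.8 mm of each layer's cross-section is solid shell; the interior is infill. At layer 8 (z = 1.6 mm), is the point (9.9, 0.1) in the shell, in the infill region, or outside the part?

outside

At z = 1.6 mm: the cube (footprint 7×15.5) is included at this height; the cylinder at (-4, 3): section is a regular 12-gon, circumradius r=3; Subtracting the remaining from the first: starting from the 7×15.5 cube, the r=3 cylinder at (-4, 3) misses the remaining region (no effect) — 1 connected region. Overall, the cross-section is a single solid region. The nearest boundary edge runs (7.00, 15.50)→(7.00, 0.00); distance from the point to it = 2.90 mm. The point is not inside any of the regions above, so it lies outside the cross-section (2.90 mm from the nearest boundary).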